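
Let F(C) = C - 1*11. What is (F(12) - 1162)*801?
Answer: -929961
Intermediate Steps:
F(C) = -11 + C (F(C) = C - 11 = -11 + C)
(F(12) - 1162)*801 = ((-11 + 12) - 1162)*801 = (1 - 1162)*801 = -1161*801 = -929961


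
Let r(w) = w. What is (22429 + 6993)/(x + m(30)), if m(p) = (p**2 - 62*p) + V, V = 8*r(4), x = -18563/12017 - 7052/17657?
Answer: -6242882620318/197319419607 ≈ -31.638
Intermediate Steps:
x = -412510775/212184169 (x = -18563*1/12017 - 7052*1/17657 = -18563/12017 - 7052/17657 = -412510775/212184169 ≈ -1.9441)
V = 32 (V = 8*4 = 32)
m(p) = 32 + p**2 - 62*p (m(p) = (p**2 - 62*p) + 32 = 32 + p**2 - 62*p)
(22429 + 6993)/(x + m(30)) = (22429 + 6993)/(-412510775/212184169 + (32 + 30**2 - 62*30)) = 29422/(-412510775/212184169 + (32 + 900 - 1860)) = 29422/(-412510775/212184169 - 928) = 29422/(-197319419607/212184169) = 29422*(-212184169/197319419607) = -6242882620318/197319419607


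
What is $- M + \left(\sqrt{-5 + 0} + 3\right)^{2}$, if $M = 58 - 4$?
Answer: $-50 + 6 i \sqrt{5} \approx -50.0 + 13.416 i$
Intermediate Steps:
$M = 54$
$- M + \left(\sqrt{-5 + 0} + 3\right)^{2} = \left(-1\right) 54 + \left(\sqrt{-5 + 0} + 3\right)^{2} = -54 + \left(\sqrt{-5} + 3\right)^{2} = -54 + \left(i \sqrt{5} + 3\right)^{2} = -54 + \left(3 + i \sqrt{5}\right)^{2}$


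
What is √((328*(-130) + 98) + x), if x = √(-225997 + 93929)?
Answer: √(-42542 + 2*I*√33017) ≈ 0.881 + 206.26*I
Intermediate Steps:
x = 2*I*√33017 (x = √(-132068) = 2*I*√33017 ≈ 363.41*I)
√((328*(-130) + 98) + x) = √((328*(-130) + 98) + 2*I*√33017) = √((-42640 + 98) + 2*I*√33017) = √(-42542 + 2*I*√33017)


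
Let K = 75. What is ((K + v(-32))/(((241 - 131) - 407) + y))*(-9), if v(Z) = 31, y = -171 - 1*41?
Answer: 954/509 ≈ 1.8743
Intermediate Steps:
y = -212 (y = -171 - 41 = -212)
((K + v(-32))/(((241 - 131) - 407) + y))*(-9) = ((75 + 31)/(((241 - 131) - 407) - 212))*(-9) = (106/((110 - 407) - 212))*(-9) = (106/(-297 - 212))*(-9) = (106/(-509))*(-9) = (106*(-1/509))*(-9) = -106/509*(-9) = 954/509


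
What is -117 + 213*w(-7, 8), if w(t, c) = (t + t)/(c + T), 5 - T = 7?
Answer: -614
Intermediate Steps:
T = -2 (T = 5 - 1*7 = 5 - 7 = -2)
w(t, c) = 2*t/(-2 + c) (w(t, c) = (t + t)/(c - 2) = (2*t)/(-2 + c) = 2*t/(-2 + c))
-117 + 213*w(-7, 8) = -117 + 213*(2*(-7)/(-2 + 8)) = -117 + 213*(2*(-7)/6) = -117 + 213*(2*(-7)*(1/6)) = -117 + 213*(-7/3) = -117 - 497 = -614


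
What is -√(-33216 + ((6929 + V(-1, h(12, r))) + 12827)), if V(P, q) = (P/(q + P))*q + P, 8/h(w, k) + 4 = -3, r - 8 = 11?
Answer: -I*√3028845/15 ≈ -116.02*I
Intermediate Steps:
r = 19 (r = 8 + 11 = 19)
h(w, k) = -8/7 (h(w, k) = 8/(-4 - 3) = 8/(-7) = 8*(-⅐) = -8/7)
V(P, q) = P + P*q/(P + q) (V(P, q) = (P/(P + q))*q + P = P*q/(P + q) + P = P + P*q/(P + q))
-√(-33216 + ((6929 + V(-1, h(12, r))) + 12827)) = -√(-33216 + ((6929 - (-1 + 2*(-8/7))/(-1 - 8/7)) + 12827)) = -√(-33216 + ((6929 - (-1 - 16/7)/(-15/7)) + 12827)) = -√(-33216 + ((6929 - 1*(-7/15)*(-23/7)) + 12827)) = -√(-33216 + ((6929 - 23/15) + 12827)) = -√(-33216 + (103912/15 + 12827)) = -√(-33216 + 296317/15) = -√(-201923/15) = -I*√3028845/15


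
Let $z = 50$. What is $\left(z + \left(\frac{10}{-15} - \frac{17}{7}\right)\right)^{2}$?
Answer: $\frac{970225}{441} \approx 2200.1$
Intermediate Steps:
$\left(z + \left(\frac{10}{-15} - \frac{17}{7}\right)\right)^{2} = \left(50 + \left(\frac{10}{-15} - \frac{17}{7}\right)\right)^{2} = \left(50 + \left(10 \left(- \frac{1}{15}\right) - \frac{17}{7}\right)\right)^{2} = \left(50 - \frac{65}{21}\right)^{2} = \left(\frac{985}{21}\right)^{2} = \frac{970225}{441}$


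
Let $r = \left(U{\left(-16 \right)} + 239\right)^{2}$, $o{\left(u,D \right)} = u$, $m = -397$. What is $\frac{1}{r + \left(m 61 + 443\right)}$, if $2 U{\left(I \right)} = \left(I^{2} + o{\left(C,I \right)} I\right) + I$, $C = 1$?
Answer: $\frac{1}{99427} \approx 1.0058 \cdot 10^{-5}$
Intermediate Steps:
$U{\left(I \right)} = I + \frac{I^{2}}{2}$ ($U{\left(I \right)} = \frac{\left(I^{2} + 1 I\right) + I}{2} = \frac{\left(I^{2} + I\right) + I}{2} = \frac{\left(I + I^{2}\right) + I}{2} = \frac{I^{2} + 2 I}{2} = I + \frac{I^{2}}{2}$)
$r = 123201$ ($r = \left(\frac{1}{2} \left(-16\right) \left(2 - 16\right) + 239\right)^{2} = \left(\frac{1}{2} \left(-16\right) \left(-14\right) + 239\right)^{2} = \left(112 + 239\right)^{2} = 351^{2} = 123201$)
$\frac{1}{r + \left(m 61 + 443\right)} = \frac{1}{123201 + \left(\left(-397\right) 61 + 443\right)} = \frac{1}{123201 + \left(-24217 + 443\right)} = \frac{1}{123201 - 23774} = \frac{1}{99427}$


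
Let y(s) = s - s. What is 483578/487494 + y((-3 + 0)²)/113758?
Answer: 241789/243747 ≈ 0.99197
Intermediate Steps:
y(s) = 0
483578/487494 + y((-3 + 0)²)/113758 = 483578/487494 + 0/113758 = 483578*(1/487494) + 0*(1/113758) = 241789/243747 + 0 = 241789/243747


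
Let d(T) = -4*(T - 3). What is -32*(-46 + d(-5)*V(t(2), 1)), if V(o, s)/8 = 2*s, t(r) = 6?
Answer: -14912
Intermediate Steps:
V(o, s) = 16*s (V(o, s) = 8*(2*s) = 16*s)
d(T) = 12 - 4*T (d(T) = -4*(-3 + T) = 12 - 4*T)
-32*(-46 + d(-5)*V(t(2), 1)) = -32*(-46 + (12 - 4*(-5))*(16*1)) = -32*(-46 + (12 + 20)*16) = -32*(-46 + 32*16) = -32*(-46 + 512) = -32*466 = -14912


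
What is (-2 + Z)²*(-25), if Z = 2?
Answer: 0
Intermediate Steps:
(-2 + Z)²*(-25) = (-2 + 2)²*(-25) = 0²*(-25) = 0*(-25) = 0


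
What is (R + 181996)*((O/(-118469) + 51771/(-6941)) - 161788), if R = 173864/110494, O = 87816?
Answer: -7915578817353498031032/268812068327 ≈ -2.9447e+10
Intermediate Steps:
R = 86932/55247 (R = 173864*(1/110494) = 86932/55247 ≈ 1.5735)
(R + 181996)*((O/(-118469) + 51771/(-6941)) - 161788) = (86932/55247 + 181996)*((87816/(-118469) + 51771/(-6941)) - 161788) = 10054819944*((87816*(-1/118469) + 51771*(-1/6941)) - 161788)/55247 = 10054819944*((-87816/118469 - 51771/6941) - 161788)/55247 = 10054819944*(-6742789455/822293329 - 161788)/55247 = (10054819944/55247)*(-133043935901707/822293329) = -7915578817353498031032/268812068327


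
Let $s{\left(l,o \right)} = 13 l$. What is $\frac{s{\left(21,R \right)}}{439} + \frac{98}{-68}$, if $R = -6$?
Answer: $- \frac{12229}{14926} \approx -0.81931$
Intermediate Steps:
$\frac{s{\left(21,R \right)}}{439} + \frac{98}{-68} = \frac{13 \cdot 21}{439} + \frac{98}{-68} = 273 \cdot \frac{1}{439} + 98 \left(- \frac{1}{68}\right) = \frac{273}{439} - \frac{49}{34} = - \frac{12229}{14926}$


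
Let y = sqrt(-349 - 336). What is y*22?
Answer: 22*I*sqrt(685) ≈ 575.79*I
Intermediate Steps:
y = I*sqrt(685) (y = sqrt(-685) = I*sqrt(685) ≈ 26.173*I)
y*22 = (I*sqrt(685))*22 = 22*I*sqrt(685)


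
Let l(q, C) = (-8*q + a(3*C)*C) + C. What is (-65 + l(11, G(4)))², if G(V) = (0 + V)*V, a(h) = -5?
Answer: 47089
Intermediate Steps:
G(V) = V² (G(V) = V*V = V²)
l(q, C) = -8*q - 4*C (l(q, C) = (-8*q - 5*C) + C = -8*q - 4*C)
(-65 + l(11, G(4)))² = (-65 + (-8*11 - 4*4²))² = (-65 + (-88 - 4*16))² = (-65 + (-88 - 64))² = (-65 - 152)² = (-217)² = 47089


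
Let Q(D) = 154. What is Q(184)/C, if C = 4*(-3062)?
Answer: -77/6124 ≈ -0.012573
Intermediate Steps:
C = -12248
Q(184)/C = 154/(-12248) = 154*(-1/12248) = -77/6124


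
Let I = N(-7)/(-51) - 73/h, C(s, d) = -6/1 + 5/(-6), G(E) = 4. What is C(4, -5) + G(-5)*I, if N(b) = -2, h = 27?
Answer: -16057/918 ≈ -17.491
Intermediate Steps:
C(s, d) = -41/6 (C(s, d) = -6*1 + 5*(-1/6) = -6 - 5/6 = -41/6)
I = -1223/459 (I = -2/(-51) - 73/27 = -2*(-1/51) - 73*1/27 = 2/51 - 73/27 = -1223/459 ≈ -2.6645)
C(4, -5) + G(-5)*I = -41/6 + 4*(-1223/459) = -41/6 - 4892/459 = -16057/918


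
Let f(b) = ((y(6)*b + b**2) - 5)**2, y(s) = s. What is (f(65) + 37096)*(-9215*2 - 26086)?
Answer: -947709849136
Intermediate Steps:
f(b) = (-5 + b**2 + 6*b)**2 (f(b) = ((6*b + b**2) - 5)**2 = ((b**2 + 6*b) - 5)**2 = (-5 + b**2 + 6*b)**2)
(f(65) + 37096)*(-9215*2 - 26086) = ((-5 + 65**2 + 6*65)**2 + 37096)*(-9215*2 - 26086) = ((-5 + 4225 + 390)**2 + 37096)*(-18430 - 26086) = (4610**2 + 37096)*(-44516) = (21252100 + 37096)*(-44516) = 21289196*(-44516) = -947709849136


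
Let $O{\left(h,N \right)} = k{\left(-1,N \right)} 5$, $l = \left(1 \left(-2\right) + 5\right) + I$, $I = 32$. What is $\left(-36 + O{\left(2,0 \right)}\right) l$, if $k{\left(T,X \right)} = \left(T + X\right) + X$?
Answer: $-1435$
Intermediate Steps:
$k{\left(T,X \right)} = T + 2 X$
$l = 35$ ($l = \left(1 \left(-2\right) + 5\right) + 32 = \left(-2 + 5\right) + 32 = 3 + 32 = 35$)
$O{\left(h,N \right)} = -5 + 10 N$ ($O{\left(h,N \right)} = \left(-1 + 2 N\right) 5 = -5 + 10 N$)
$\left(-36 + O{\left(2,0 \right)}\right) l = \left(-36 + \left(-5 + 10 \cdot 0\right)\right) 35 = \left(-36 + \left(-5 + 0\right)\right) 35 = \left(-36 - 5\right) 35 = \left(-41\right) 35 = -1435$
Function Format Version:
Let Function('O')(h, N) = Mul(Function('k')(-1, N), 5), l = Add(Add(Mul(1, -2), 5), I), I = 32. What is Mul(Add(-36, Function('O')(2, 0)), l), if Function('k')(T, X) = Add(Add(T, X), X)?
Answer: -1435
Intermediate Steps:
Function('k')(T, X) = Add(T, Mul(2, X))
l = 35 (l = Add(Add(Mul(1, -2), 5), 32) = Add(Add(-2, 5), 32) = Add(3, 32) = 35)
Function('O')(h, N) = Add(-5, Mul(10, N)) (Function('O')(h, N) = Mul(Add(-1, Mul(2, N)), 5) = Add(-5, Mul(10, N)))
Mul(Add(-36, Function('O')(2, 0)), l) = Mul(Add(-36, Add(-5, Mul(10, 0))), 35) = Mul(Add(-36, Add(-5, 0)), 35) = Mul(Add(-36, -5), 35) = Mul(-41, 35) = -1435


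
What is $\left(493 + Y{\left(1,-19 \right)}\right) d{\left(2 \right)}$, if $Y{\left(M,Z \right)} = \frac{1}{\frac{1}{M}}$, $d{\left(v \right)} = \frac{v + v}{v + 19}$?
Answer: $\frac{1976}{21} \approx 94.095$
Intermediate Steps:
$d{\left(v \right)} = \frac{2 v}{19 + v}$
$Y{\left(M,Z \right)} = M$
$\left(493 + Y{\left(1,-19 \right)}\right) d{\left(2 \right)} = \left(493 + 1\right) 2 \cdot 2 \frac{1}{19 + 2} = 494 \cdot 2 \cdot 2 \cdot \frac{1}{21} = 494 \cdot \frac{4}{21} = \frac{1976}{21}$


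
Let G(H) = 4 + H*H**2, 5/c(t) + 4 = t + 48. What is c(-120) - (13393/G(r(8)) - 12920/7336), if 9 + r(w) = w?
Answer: -933030491/209076 ≈ -4462.6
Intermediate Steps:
r(w) = -9 + w
c(t) = 5/(44 + t) (c(t) = 5/(-4 + (t + 48)) = 5/(-4 + (48 + t)) = 5/(44 + t))
G(H) = 4 + H**3
c(-120) - (13393/G(r(8)) - 12920/7336) = 5/(44 - 120) - (13393/(4 + (-9 + 8)**3) - 12920/7336) = 5/(-76) - (13393/(4 + (-1)**3) - 12920*1/7336) = 5*(-1/76) - (13393/(4 - 1) - 1615/917) = -5/76 - (13393/3 - 1615/917) = -5/76 - 1*12276536/2751 = -5/76 - 12276536/2751 = -933030491/209076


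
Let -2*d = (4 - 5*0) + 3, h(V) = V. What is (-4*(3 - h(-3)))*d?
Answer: 84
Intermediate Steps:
d = -7/2 (d = -((4 - 5*0) + 3)/2 = -((4 + 0) + 3)/2 = -(4 + 3)/2 = -½*7 = -7/2 ≈ -3.5000)
(-4*(3 - h(-3)))*d = -4*(3 - 1*(-3))*(-7/2) = -4*(3 + 3)*(-7/2) = -4*6*(-7/2) = -24*(-7/2) = 84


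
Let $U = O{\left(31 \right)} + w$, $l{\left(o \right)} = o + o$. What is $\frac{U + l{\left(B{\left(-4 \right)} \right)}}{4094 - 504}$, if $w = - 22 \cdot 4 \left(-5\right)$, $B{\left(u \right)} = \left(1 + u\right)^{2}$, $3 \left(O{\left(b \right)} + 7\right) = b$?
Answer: $\frac{692}{5385} \approx 0.1285$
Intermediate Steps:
$O{\left(b \right)} = -7 + \frac{b}{3}$
$l{\left(o \right)} = 2 o$
$w = 440$ ($w = \left(-22\right) \left(-20\right) = 440$)
$U = \frac{1330}{3}$ ($U = \left(-7 + \frac{1}{3} \cdot 31\right) + 440 = \left(-7 + \frac{31}{3}\right) + 440 = \frac{10}{3} + 440 = \frac{1330}{3} \approx 443.33$)
$\frac{U + l{\left(B{\left(-4 \right)} \right)}}{4094 - 504} = \frac{\frac{1330}{3} + 2 \left(1 - 4\right)^{2}}{4094 - 504} = \frac{\frac{1330}{3} + 2 \left(-3\right)^{2}}{3590} = \left(\frac{1330}{3} + 2 \cdot 9\right) \frac{1}{3590} = \left(\frac{1330}{3} + 18\right) \frac{1}{3590} = \frac{1384}{3} \cdot \frac{1}{3590} = \frac{692}{5385}$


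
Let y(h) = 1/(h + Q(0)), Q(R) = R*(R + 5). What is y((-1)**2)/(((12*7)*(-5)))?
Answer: -1/420 ≈ -0.0023810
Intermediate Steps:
Q(R) = R*(5 + R)
y(h) = 1/h (y(h) = 1/(h + 0*(5 + 0)) = 1/(h + 0*5) = 1/(h + 0) = 1/h)
y((-1)**2)/(((12*7)*(-5))) = 1/((((12*7)*(-5)))*((-1)**2)) = 1/((84*(-5))*1) = 1/(-420) = -1/420*1 = -1/420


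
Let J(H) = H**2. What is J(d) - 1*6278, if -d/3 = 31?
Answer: 2371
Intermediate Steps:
d = -93 (d = -3*31 = -93)
J(d) - 1*6278 = (-93)**2 - 1*6278 = 8649 - 6278 = 2371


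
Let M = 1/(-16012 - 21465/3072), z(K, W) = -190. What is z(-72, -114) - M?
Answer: -3116653146/16403443 ≈ -190.00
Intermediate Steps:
M = -1024/16403443 (M = 1/(-16012 - 21465*1/3072) = 1/(-16012 - 7155/1024) = 1/(-16403443/1024) = -1024/16403443 ≈ -6.2426e-5)
z(-72, -114) - M = -190 - 1*(-1024/16403443) = -190 + 1024/16403443 = -3116653146/16403443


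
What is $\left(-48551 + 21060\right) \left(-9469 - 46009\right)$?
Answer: $1525145698$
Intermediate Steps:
$\left(-48551 + 21060\right) \left(-9469 - 46009\right) = \left(-27491\right) \left(-55478\right) = 1525145698$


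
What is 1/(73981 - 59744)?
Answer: 1/14237 ≈ 7.0240e-5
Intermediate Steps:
1/(73981 - 59744) = 1/14237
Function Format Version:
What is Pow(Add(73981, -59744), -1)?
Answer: Rational(1, 14237) ≈ 7.0240e-5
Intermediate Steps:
Pow(Add(73981, -59744), -1) = Pow(14237, -1) = Rational(1, 14237)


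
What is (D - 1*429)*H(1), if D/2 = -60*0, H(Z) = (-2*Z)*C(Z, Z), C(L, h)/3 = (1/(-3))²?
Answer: 286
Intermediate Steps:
C(L, h) = ⅓ (C(L, h) = 3*(1/(-3))² = 3*(-⅓)² = 3*(⅑) = ⅓)
H(Z) = -2*Z/3 (H(Z) = -2*Z*(⅓) = -2*Z/3)
D = 0 (D = 2*(-60*0) = 2*0 = 0)
(D - 1*429)*H(1) = (0 - 1*429)*(-⅔*1) = (0 - 429)*(-⅔) = -429*(-⅔) = 286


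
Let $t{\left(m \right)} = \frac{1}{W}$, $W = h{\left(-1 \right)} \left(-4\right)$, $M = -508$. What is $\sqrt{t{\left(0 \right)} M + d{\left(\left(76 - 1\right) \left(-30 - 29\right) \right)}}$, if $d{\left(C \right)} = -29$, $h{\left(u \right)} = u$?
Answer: $2 i \sqrt{39} \approx 12.49 i$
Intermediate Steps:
$W = 4$ ($W = \left(-1\right) \left(-4\right) = 4$)
$t{\left(m \right)} = \frac{1}{4}$
$\sqrt{t{\left(0 \right)} M + d{\left(\left(76 - 1\right) \left(-30 - 29\right) \right)}} = \sqrt{\frac{1}{4} \left(-508\right) - 29} = \sqrt{-127 - 29} = \sqrt{-156} = 2 i \sqrt{39}$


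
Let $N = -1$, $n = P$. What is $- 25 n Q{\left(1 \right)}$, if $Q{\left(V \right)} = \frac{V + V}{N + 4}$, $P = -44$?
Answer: $\frac{2200}{3} \approx 733.33$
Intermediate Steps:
$n = -44$
$Q{\left(V \right)} = \frac{2 V}{3}$ ($Q{\left(V \right)} = \frac{V + V}{-1 + 4} = \frac{2 V}{3}$)
$- 25 n Q{\left(1 \right)} = \left(-25\right) \left(-44\right) \frac{2}{3} \cdot 1 = 1100 \cdot \frac{2}{3} = \frac{2200}{3}$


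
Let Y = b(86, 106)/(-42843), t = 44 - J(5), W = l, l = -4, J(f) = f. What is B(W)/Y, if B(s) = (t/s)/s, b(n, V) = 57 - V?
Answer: 1670877/784 ≈ 2131.2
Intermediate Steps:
W = -4
t = 39 (t = 44 - 1*5 = 44 - 5 = 39)
Y = 49/42843 (Y = (57 - 1*106)/(-42843) = (57 - 106)*(-1/42843) = -49*(-1/42843) = 49/42843 ≈ 0.0011437)
B(s) = 39/s² (B(s) = (39/s)/s = 39/s²)
B(W)/Y = (39/(-4)²)/(49/42843) = (39*(1/16))*(42843/49) = (39/16)*(42843/49) = 1670877/784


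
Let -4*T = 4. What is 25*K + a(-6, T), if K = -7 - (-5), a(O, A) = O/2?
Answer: -53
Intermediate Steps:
T = -1 (T = -¼*4 = -1)
a(O, A) = O/2 (a(O, A) = O*(½) = O/2)
K = -2 (K = -7 - 1*(-5) = -7 + 5 = -2)
25*K + a(-6, T) = 25*(-2) + (½)*(-6) = -50 - 3 = -53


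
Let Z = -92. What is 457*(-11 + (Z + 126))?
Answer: 10511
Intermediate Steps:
457*(-11 + (Z + 126)) = 457*(-11 + (-92 + 126)) = 457*(-11 + 34) = 457*23 = 10511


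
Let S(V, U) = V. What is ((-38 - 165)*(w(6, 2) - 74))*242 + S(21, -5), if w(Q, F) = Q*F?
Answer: 3045833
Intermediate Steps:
w(Q, F) = F*Q
((-38 - 165)*(w(6, 2) - 74))*242 + S(21, -5) = ((-38 - 165)*(2*6 - 74))*242 + 21 = -203*(12 - 74)*242 + 21 = -203*(-62)*242 + 21 = 12586*242 + 21 = 3045812 + 21 = 3045833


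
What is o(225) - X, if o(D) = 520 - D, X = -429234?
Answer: 429529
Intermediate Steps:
o(225) - X = (520 - 1*225) - 1*(-429234) = (520 - 225) + 429234 = 295 + 429234 = 429529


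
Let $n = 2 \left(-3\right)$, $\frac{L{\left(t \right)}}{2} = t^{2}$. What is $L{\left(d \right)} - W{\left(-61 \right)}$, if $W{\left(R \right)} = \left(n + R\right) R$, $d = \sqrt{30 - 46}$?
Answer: $-4119$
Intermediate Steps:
$d = 4 i$ ($d = \sqrt{-16} = 4 i \approx 4.0 i$)
$L{\left(t \right)} = 2 t^{2}$
$n = -6$
$W{\left(R \right)} = R \left(-6 + R\right)$ ($W{\left(R \right)} = \left(-6 + R\right) R = R \left(-6 + R\right)$)
$L{\left(d \right)} - W{\left(-61 \right)} = 2 \left(4 i\right)^{2} - - 61 \left(-6 - 61\right) = 2 \left(-16\right) - \left(-61\right) \left(-67\right) = -32 - 4087 = -4119$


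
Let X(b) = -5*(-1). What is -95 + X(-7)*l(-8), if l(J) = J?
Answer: -135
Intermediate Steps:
X(b) = 5
-95 + X(-7)*l(-8) = -95 + 5*(-8) = -95 - 40 = -135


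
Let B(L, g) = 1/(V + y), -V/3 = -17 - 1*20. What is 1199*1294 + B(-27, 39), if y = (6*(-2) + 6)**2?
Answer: 228071383/147 ≈ 1.5515e+6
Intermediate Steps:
V = 111 (V = -3*(-17 - 1*20) = -3*(-17 - 20) = -3*(-37) = 111)
y = 36 (y = (-12 + 6)**2 = (-6)**2 = 36)
B(L, g) = 1/147 (B(L, g) = 1/(111 + 36) = 1/147)
1199*1294 + B(-27, 39) = 1199*1294 + 1/147 = 1551506 + 1/147 = 228071383/147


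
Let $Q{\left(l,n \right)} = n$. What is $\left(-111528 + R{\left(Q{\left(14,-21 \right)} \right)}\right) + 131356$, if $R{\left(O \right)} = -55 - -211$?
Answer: $19984$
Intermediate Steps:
$R{\left(O \right)} = 156$ ($R{\left(O \right)} = -55 + 211 = 156$)
$\left(-111528 + R{\left(Q{\left(14,-21 \right)} \right)}\right) + 131356 = \left(-111528 + 156\right) + 131356 = -111372 + 131356 = 19984$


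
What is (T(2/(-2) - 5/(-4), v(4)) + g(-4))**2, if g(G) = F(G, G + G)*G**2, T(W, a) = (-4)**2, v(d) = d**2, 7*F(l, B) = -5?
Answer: 1024/49 ≈ 20.898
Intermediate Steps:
F(l, B) = -5/7 (F(l, B) = (1/7)*(-5) = -5/7)
T(W, a) = 16
g(G) = -5*G**2/7
(T(2/(-2) - 5/(-4), v(4)) + g(-4))**2 = (16 - 5/7*(-4)**2)**2 = (16 - 5/7*16)**2 = (16 - 80/7)**2 = (32/7)**2 = 1024/49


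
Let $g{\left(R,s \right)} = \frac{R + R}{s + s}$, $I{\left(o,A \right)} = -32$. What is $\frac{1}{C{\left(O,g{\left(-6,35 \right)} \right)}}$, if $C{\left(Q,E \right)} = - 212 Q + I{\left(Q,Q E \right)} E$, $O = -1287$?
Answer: $\frac{35}{9549732} \approx 3.665 \cdot 10^{-6}$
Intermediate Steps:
$g{\left(R,s \right)} = \frac{R}{s}$ ($g{\left(R,s \right)} = \frac{2 R}{2 s} = 2 R \frac{1}{2 s} = \frac{R}{s}$)
$C{\left(Q,E \right)} = - 212 Q - 32 E$
$\frac{1}{C{\left(O,g{\left(-6,35 \right)} \right)}} = \frac{1}{\left(-212\right) \left(-1287\right) - 32 \left(- \frac{6}{35}\right)} = \frac{1}{272844 - 32 \left(\left(-6\right) \frac{1}{35}\right)} = \frac{1}{272844 - - \frac{192}{35}} = \frac{1}{272844 + \frac{192}{35}} = \frac{1}{\frac{9549732}{35}} = \frac{35}{9549732}$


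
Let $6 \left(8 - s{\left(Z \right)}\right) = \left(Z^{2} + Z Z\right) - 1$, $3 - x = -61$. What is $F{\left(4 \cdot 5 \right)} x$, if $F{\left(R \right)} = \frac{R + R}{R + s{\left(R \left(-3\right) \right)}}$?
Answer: $- \frac{15360}{7031} \approx -2.1846$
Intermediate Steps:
$x = 64$ ($x = 3 - -61 = 3 + 61 = 64$)
$s{\left(Z \right)} = \frac{49}{6} - \frac{Z^{2}}{3}$ ($s{\left(Z \right)} = 8 - \frac{\left(Z^{2} + Z Z\right) - 1}{6} = 8 - \frac{\left(Z^{2} + Z^{2}\right) - 1}{6} = 8 - \frac{2 Z^{2} - 1}{6} = 8 - \frac{-1 + 2 Z^{2}}{6} = 8 - \left(- \frac{1}{6} + \frac{Z^{2}}{3}\right) = \frac{49}{6} - \frac{Z^{2}}{3}$)
$F{\left(R \right)} = \frac{2 R}{\frac{49}{6} + R - 3 R^{2}}$ ($F{\left(R \right)} = \frac{R + R}{R - \left(- \frac{49}{6} + \frac{\left(R \left(-3\right)\right)^{2}}{3}\right)} = \frac{2 R}{R - \left(- \frac{49}{6} + \frac{\left(- 3 R\right)^{2}}{3}\right)} = \frac{2 R}{R - \left(- \frac{49}{6} + \frac{9 R^{2}}{3}\right)} = \frac{2 R}{R - \left(- \frac{49}{6} + 3 R^{2}\right)} = \frac{2 R}{\frac{49}{6} + R - 3 R^{2}}$)
$F{\left(4 \cdot 5 \right)} x = \frac{12 \cdot 4 \cdot 5}{49 - 18 \left(4 \cdot 5\right)^{2} + 6 \cdot 4 \cdot 5} \cdot 64 = 12 \cdot 20 \frac{1}{49 - 18 \cdot 20^{2} + 6 \cdot 20} \cdot 64 = 12 \cdot 20 \frac{1}{49 - 7200 + 120} \cdot 64 = 12 \cdot 20 \frac{1}{-7031} \cdot 64 = 12 \cdot 20 \left(- \frac{1}{7031}\right) 64 = \left(- \frac{240}{7031}\right) 64 = - \frac{15360}{7031}$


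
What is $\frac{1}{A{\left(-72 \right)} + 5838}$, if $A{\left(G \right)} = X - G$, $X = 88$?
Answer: $\frac{1}{5998} \approx 0.00016672$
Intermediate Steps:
$A{\left(G \right)} = 88 - G$
$\frac{1}{A{\left(-72 \right)} + 5838} = \frac{1}{\left(88 - -72\right) + 5838} = \frac{1}{\left(88 + 72\right) + 5838} = \frac{1}{160 + 5838} = \frac{1}{5998}$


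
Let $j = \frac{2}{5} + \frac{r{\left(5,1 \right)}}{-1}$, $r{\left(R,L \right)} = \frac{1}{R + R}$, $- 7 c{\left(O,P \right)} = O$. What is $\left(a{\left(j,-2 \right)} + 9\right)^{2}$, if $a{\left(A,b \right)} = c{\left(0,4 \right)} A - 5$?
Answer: $16$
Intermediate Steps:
$c{\left(O,P \right)} = - \frac{O}{7}$
$r{\left(R,L \right)} = \frac{1}{2 R}$
$j = \frac{3}{10}$ ($j = \frac{2}{5} + \frac{\frac{1}{2} \cdot \frac{1}{5}}{-1} = 2 \cdot \frac{1}{5} + \frac{1}{2} \cdot \frac{1}{5} \left(-1\right) = \frac{2}{5} + \frac{1}{10} \left(-1\right) = \frac{2}{5} - \frac{1}{10} = \frac{3}{10} \approx 0.3$)
$a{\left(A,b \right)} = -5$ ($a{\left(A,b \right)} = \left(- \frac{1}{7}\right) 0 A - 5 = 0 A - 5 = 0 - 5 = -5$)
$\left(a{\left(j,-2 \right)} + 9\right)^{2} = \left(-5 + 9\right)^{2} = 4^{2} = 16$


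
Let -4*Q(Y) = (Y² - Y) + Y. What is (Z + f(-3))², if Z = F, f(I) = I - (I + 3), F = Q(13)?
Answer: 32761/16 ≈ 2047.6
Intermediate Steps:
Q(Y) = -Y²/4 (Q(Y) = -((Y² - Y) + Y)/4 = -Y²/4)
F = -169/4 (F = -¼*13² = -¼*169 = -169/4 ≈ -42.250)
f(I) = -3 (f(I) = I - (3 + I) = I + (-3 - I) = -3)
Z = -169/4 ≈ -42.250
(Z + f(-3))² = (-169/4 - 3)² = (-181/4)² = 32761/16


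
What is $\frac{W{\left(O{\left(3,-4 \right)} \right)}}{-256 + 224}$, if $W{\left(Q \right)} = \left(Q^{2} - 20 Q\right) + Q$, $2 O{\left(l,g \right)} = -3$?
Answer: $- \frac{123}{128} \approx -0.96094$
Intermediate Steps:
$O{\left(l,g \right)} = - \frac{3}{2}$ ($O{\left(l,g \right)} = \frac{1}{2} \left(-3\right) = - \frac{3}{2}$)
$W{\left(Q \right)} = Q^{2} - 19 Q$
$\frac{W{\left(O{\left(3,-4 \right)} \right)}}{-256 + 224} = \frac{\left(- \frac{3}{2}\right) \left(-19 - \frac{3}{2}\right)}{-256 + 224} = \frac{\left(- \frac{3}{2}\right) \left(- \frac{41}{2}\right)}{-32} = \frac{123}{4} \left(- \frac{1}{32}\right) = - \frac{123}{128}$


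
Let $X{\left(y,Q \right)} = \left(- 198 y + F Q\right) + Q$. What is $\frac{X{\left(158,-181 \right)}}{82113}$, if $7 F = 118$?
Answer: $- \frac{241613}{574791} \approx -0.42035$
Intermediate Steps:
$F = \frac{118}{7}$ ($F = \frac{1}{7} \cdot 118 = \frac{118}{7} \approx 16.857$)
$X{\left(y,Q \right)} = - 198 y + \frac{125 Q}{7}$ ($X{\left(y,Q \right)} = \left(- 198 y + \frac{118 Q}{7}\right) + Q = - 198 y + \frac{125 Q}{7}$)
$\frac{X{\left(158,-181 \right)}}{82113} = \frac{\left(-198\right) 158 + \frac{125}{7} \left(-181\right)}{82113} = \left(-31284 - \frac{22625}{7}\right) \frac{1}{82113} = \left(- \frac{241613}{7}\right) \frac{1}{82113} = - \frac{241613}{574791}$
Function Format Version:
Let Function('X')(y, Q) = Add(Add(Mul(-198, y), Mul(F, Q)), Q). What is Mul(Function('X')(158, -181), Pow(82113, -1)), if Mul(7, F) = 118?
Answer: Rational(-241613, 574791) ≈ -0.42035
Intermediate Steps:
F = Rational(118, 7) (F = Mul(Rational(1, 7), 118) = Rational(118, 7) ≈ 16.857)
Function('X')(y, Q) = Add(Mul(-198, y), Mul(Rational(125, 7), Q)) (Function('X')(y, Q) = Add(Add(Mul(-198, y), Mul(Rational(118, 7), Q)), Q) = Add(Mul(-198, y), Mul(Rational(125, 7), Q)))
Mul(Function('X')(158, -181), Pow(82113, -1)) = Mul(Add(Mul(-198, 158), Mul(Rational(125, 7), -181)), Pow(82113, -1)) = Mul(Add(-31284, Rational(-22625, 7)), Rational(1, 82113)) = Mul(Rational(-241613, 7), Rational(1, 82113)) = Rational(-241613, 574791)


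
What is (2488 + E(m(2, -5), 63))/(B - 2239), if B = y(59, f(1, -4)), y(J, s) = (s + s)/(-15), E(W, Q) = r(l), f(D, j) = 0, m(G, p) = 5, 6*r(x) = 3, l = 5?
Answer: -4977/4478 ≈ -1.1114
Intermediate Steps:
r(x) = ½ (r(x) = (⅙)*3 = ½)
E(W, Q) = ½
y(J, s) = -2*s/15 (y(J, s) = (2*s)*(-1/15) = -2*s/15)
B = 0 (B = -2/15*0 = 0)
(2488 + E(m(2, -5), 63))/(B - 2239) = (2488 + ½)/(0 - 2239) = (4977/2)/(-2239) = (4977/2)*(-1/2239) = -4977/4478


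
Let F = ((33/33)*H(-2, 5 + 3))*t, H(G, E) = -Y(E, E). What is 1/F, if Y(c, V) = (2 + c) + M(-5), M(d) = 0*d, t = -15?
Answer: 1/150 ≈ 0.0066667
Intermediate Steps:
M(d) = 0
Y(c, V) = 2 + c (Y(c, V) = (2 + c) + 0 = 2 + c)
H(G, E) = -2 - E (H(G, E) = -(2 + E) = -2 - E)
F = 150 (F = ((33/33)*(-2 - (5 + 3)))*(-15) = ((33*(1/33))*(-2 - 1*8))*(-15) = (1*(-2 - 8))*(-15) = (1*(-10))*(-15) = -10*(-15) = 150)
1/F = 1/150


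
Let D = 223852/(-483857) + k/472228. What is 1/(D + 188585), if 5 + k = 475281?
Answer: 57122705849/10772516546642984 ≈ 5.3026e-6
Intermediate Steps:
k = 475276 (k = -5 + 475281 = 475276)
D = 31064109319/57122705849 (D = 223852/(-483857) + 475276/472228 = 223852*(-1/483857) + 475276*(1/472228) = -223852/483857 + 118819/118057 = 31064109319/57122705849 ≈ 0.54381)
1/(D + 188585) = 1/(31064109319/57122705849 + 188585) = 1/(10772516546642984/57122705849) = 57122705849/10772516546642984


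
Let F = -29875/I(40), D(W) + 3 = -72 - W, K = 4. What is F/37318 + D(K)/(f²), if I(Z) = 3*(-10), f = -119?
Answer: 66923243/3170761188 ≈ 0.021106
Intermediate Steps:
D(W) = -75 - W (D(W) = -3 + (-72 - W) = -75 - W)
I(Z) = -30
F = 5975/6 (F = -29875/(-30) = -29875*(-1/30) = 5975/6 ≈ 995.83)
F/37318 + D(K)/(f²) = (5975/6)/37318 + (-75 - 1*4)/((-119)²) = (5975/6)*(1/37318) + (-75 - 4)/14161 = 5975/223908 - 79*1/14161 = 5975/223908 - 79/14161 = 66923243/3170761188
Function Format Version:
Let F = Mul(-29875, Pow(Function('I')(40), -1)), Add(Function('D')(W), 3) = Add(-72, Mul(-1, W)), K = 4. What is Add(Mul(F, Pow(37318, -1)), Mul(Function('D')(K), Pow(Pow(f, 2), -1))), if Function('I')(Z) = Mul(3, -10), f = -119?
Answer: Rational(66923243, 3170761188) ≈ 0.021106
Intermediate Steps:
Function('D')(W) = Add(-75, Mul(-1, W)) (Function('D')(W) = Add(-3, Add(-72, Mul(-1, W))) = Add(-75, Mul(-1, W)))
Function('I')(Z) = -30
F = Rational(5975, 6) (F = Mul(-29875, Pow(-30, -1)) = Mul(-29875, Rational(-1, 30)) = Rational(5975, 6) ≈ 995.83)
Add(Mul(F, Pow(37318, -1)), Mul(Function('D')(K), Pow(Pow(f, 2), -1))) = Add(Mul(Rational(5975, 6), Pow(37318, -1)), Mul(Add(-75, Mul(-1, 4)), Pow(Pow(-119, 2), -1))) = Add(Mul(Rational(5975, 6), Rational(1, 37318)), Mul(Add(-75, -4), Pow(14161, -1))) = Add(Rational(5975, 223908), Mul(-79, Rational(1, 14161))) = Add(Rational(5975, 223908), Rational(-79, 14161)) = Rational(66923243, 3170761188)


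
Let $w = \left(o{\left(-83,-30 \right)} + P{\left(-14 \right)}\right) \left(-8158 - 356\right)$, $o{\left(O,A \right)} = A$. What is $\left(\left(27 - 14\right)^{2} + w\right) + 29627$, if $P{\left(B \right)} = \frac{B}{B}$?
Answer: $276702$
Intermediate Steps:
$P{\left(B \right)} = 1$
$w = 246906$ ($w = \left(-30 + 1\right) \left(-8158 - 356\right) = \left(-29\right) \left(-8514\right) = 246906$)
$\left(\left(27 - 14\right)^{2} + w\right) + 29627 = \left(\left(27 - 14\right)^{2} + 246906\right) + 29627 = \left(13^{2} + 246906\right) + 29627 = \left(169 + 246906\right) + 29627 = 247075 + 29627 = 276702$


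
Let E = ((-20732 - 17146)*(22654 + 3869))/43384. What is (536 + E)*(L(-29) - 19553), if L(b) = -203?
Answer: 220320791065/493 ≈ 4.4690e+8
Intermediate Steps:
E = -502319097/21692 (E = -37878*26523*(1/43384) = -1004638194*1/43384 = -502319097/21692 ≈ -23157.)
(536 + E)*(L(-29) - 19553) = (536 - 502319097/21692)*(-203 - 19553) = -490692185/21692*(-19756) = 220320791065/493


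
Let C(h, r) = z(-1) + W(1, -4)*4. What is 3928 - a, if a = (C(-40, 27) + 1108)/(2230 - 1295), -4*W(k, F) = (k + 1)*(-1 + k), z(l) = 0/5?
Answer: 3671572/935 ≈ 3926.8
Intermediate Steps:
z(l) = 0 (z(l) = 0*(1/5) = 0)
W(k, F) = -(1 + k)*(-1 + k)/4 (W(k, F) = -(k + 1)*(-1 + k)/4 = -(1 + k)*(-1 + k)/4)
C(h, r) = 0 (C(h, r) = 0 + (1/4 - 1/4*1**2)*4 = 0 + (1/4 - 1/4*1)*4 = 0 + (1/4 - 1/4)*4 = 0 + 0*4 = 0 + 0 = 0)
a = 1108/935 (a = (0 + 1108)/(2230 - 1295) = 1108/935 ≈ 1.1850)
3928 - a = 3928 - 1*1108/935 = 3928 - 1108/935 = 3671572/935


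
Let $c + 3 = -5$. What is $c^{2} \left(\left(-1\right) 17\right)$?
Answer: $-1088$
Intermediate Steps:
$c = -8$ ($c = -3 - 5 = -8$)
$c^{2} \left(\left(-1\right) 17\right) = \left(-8\right)^{2} \left(\left(-1\right) 17\right) = 64 \left(-17\right) = -1088$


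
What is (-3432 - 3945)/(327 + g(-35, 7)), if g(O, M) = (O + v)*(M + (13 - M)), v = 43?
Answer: -7377/431 ≈ -17.116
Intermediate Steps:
g(O, M) = 559 + 13*O (g(O, M) = (O + 43)*(M + (13 - M)) = (43 + O)*13 = 559 + 13*O)
(-3432 - 3945)/(327 + g(-35, 7)) = (-3432 - 3945)/(327 + (559 + 13*(-35))) = -7377/(327 + (559 - 455)) = -7377/(327 + 104) = -7377/431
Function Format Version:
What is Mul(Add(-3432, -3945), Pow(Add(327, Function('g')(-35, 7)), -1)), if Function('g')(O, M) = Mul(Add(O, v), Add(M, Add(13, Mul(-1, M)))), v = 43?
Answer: Rational(-7377, 431) ≈ -17.116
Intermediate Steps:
Function('g')(O, M) = Add(559, Mul(13, O)) (Function('g')(O, M) = Mul(Add(O, 43), Add(M, Add(13, Mul(-1, M)))) = Mul(Add(43, O), 13) = Add(559, Mul(13, O)))
Mul(Add(-3432, -3945), Pow(Add(327, Function('g')(-35, 7)), -1)) = Mul(Add(-3432, -3945), Pow(Add(327, Add(559, Mul(13, -35))), -1)) = Mul(-7377, Pow(Add(327, Add(559, -455)), -1)) = Mul(-7377, Pow(Add(327, 104), -1)) = Mul(-7377, Pow(431, -1)) = Mul(-7377, Rational(1, 431)) = Rational(-7377, 431)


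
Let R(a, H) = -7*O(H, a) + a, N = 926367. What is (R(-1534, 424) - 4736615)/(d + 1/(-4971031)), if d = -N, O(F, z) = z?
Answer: 23500106630741/4604999074378 ≈ 5.1032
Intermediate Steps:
R(a, H) = -6*a (R(a, H) = -7*a + a = -6*a)
d = -926367 (d = -1*926367 = -926367)
(R(-1534, 424) - 4736615)/(d + 1/(-4971031)) = (-6*(-1534) - 4736615)/(-926367 + 1/(-4971031)) = (9204 - 4736615)/(-926367 - 1/4971031) = -4727411/(-4604999074378/4971031) = -4727411*(-4971031/4604999074378) = 23500106630741/4604999074378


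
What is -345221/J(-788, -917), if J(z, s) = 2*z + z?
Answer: 345221/2364 ≈ 146.03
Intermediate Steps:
J(z, s) = 3*z
-345221/J(-788, -917) = -345221/(3*(-788)) = -345221/(-2364) = -345221*(-1/2364) = 345221/2364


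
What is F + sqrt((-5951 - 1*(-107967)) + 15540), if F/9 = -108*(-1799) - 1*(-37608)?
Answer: 2087100 + 2*sqrt(29389) ≈ 2.0874e+6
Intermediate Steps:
F = 2087100 (F = 9*(-108*(-1799) - 1*(-37608)) = 9*(194292 + 37608) = 9*231900 = 2087100)
F + sqrt((-5951 - 1*(-107967)) + 15540) = 2087100 + sqrt((-5951 - 1*(-107967)) + 15540) = 2087100 + sqrt((-5951 + 107967) + 15540) = 2087100 + sqrt(102016 + 15540) = 2087100 + sqrt(117556) = 2087100 + 2*sqrt(29389)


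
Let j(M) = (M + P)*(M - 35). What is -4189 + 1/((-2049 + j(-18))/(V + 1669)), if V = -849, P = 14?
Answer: -7696013/1837 ≈ -4189.4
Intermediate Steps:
j(M) = (-35 + M)*(14 + M) (j(M) = (M + 14)*(M - 35) = (14 + M)*(-35 + M) = (-35 + M)*(14 + M))
-4189 + 1/((-2049 + j(-18))/(V + 1669)) = -4189 + 1/((-2049 + (-490 + (-18)² - 21*(-18)))/(-849 + 1669)) = -4189 + 1/((-2049 + (-490 + 324 + 378))/820) = -4189 + 1/((-2049 + 212)*(1/820)) = -4189 + 1/(-1837*1/820) = -4189 + 1/(-1837/820) = -4189 - 820/1837 = -7696013/1837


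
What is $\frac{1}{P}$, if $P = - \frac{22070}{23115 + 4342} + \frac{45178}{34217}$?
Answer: $\frac{939496169}{485283156} \approx 1.936$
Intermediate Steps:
$P = \frac{485283156}{939496169}$ ($P = - \frac{22070}{27457} + 45178 \cdot \frac{1}{34217} = \left(-22070\right) \frac{1}{27457} + \frac{45178}{34217} = - \frac{22070}{27457} + \frac{45178}{34217} = \frac{485283156}{939496169} \approx 0.51654$)
$\frac{1}{P} = \frac{1}{\frac{485283156}{939496169}} = \frac{939496169}{485283156}$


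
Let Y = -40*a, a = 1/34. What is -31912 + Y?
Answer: -542524/17 ≈ -31913.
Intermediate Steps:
a = 1/34 ≈ 0.029412
Y = -20/17 (Y = -40*1/34 = -20/17 ≈ -1.1765)
-31912 + Y = -31912 - 20/17 = -542524/17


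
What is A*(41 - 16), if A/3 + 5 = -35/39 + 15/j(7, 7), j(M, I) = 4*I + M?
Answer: -37325/91 ≈ -410.17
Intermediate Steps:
j(M, I) = M + 4*I
A = -1493/91 (A = -15 + 3*(-35/39 + 15/(7 + 4*7)) = -15 + 3*(-35*1/39 + 15/(7 + 28)) = -15 + 3*(-35/39 + 15/35) = -15 + 3*(-35/39 + 15*(1/35)) = -15 + 3*(-35/39 + 3/7) = -15 + 3*(-128/273) = -15 - 128/91 = -1493/91 ≈ -16.407)
A*(41 - 16) = -1493*(41 - 16)/91 = -1493/91*25 = -37325/91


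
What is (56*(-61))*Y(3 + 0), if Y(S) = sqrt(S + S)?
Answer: -3416*sqrt(6) ≈ -8367.5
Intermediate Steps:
Y(S) = sqrt(2)*sqrt(S) (Y(S) = sqrt(2*S) = sqrt(2)*sqrt(S))
(56*(-61))*Y(3 + 0) = (56*(-61))*(sqrt(2)*sqrt(3 + 0)) = -3416*sqrt(2)*sqrt(3) = -3416*sqrt(6)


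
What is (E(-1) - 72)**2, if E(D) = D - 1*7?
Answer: 6400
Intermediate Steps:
E(D) = -7 + D (E(D) = D - 7 = -7 + D)
(E(-1) - 72)**2 = ((-7 - 1) - 72)**2 = (-8 - 72)**2 = (-80)**2 = 6400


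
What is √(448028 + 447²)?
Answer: √647837 ≈ 804.88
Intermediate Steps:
√(448028 + 447²) = √(448028 + 199809) = √647837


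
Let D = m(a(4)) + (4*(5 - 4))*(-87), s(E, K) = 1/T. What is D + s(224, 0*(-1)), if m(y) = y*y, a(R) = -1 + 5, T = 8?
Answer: -2655/8 ≈ -331.88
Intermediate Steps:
a(R) = 4
m(y) = y²
s(E, K) = ⅛ (s(E, K) = 1/8 = ⅛)
D = -332 (D = 4² + (4*(5 - 4))*(-87) = 16 + (4*1)*(-87) = 16 + 4*(-87) = 16 - 348 = -332)
D + s(224, 0*(-1)) = -332 + ⅛ = -2655/8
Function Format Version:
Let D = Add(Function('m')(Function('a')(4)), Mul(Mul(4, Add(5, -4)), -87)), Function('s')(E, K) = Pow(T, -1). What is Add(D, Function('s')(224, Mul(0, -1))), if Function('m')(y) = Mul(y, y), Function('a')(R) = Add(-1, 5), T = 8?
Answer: Rational(-2655, 8) ≈ -331.88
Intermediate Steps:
Function('a')(R) = 4
Function('m')(y) = Pow(y, 2)
Function('s')(E, K) = Rational(1, 8) (Function('s')(E, K) = Pow(8, -1) = Rational(1, 8))
D = -332 (D = Add(Pow(4, 2), Mul(Mul(4, Add(5, -4)), -87)) = Add(16, Mul(Mul(4, 1), -87)) = Add(16, Mul(4, -87)) = Add(16, -348) = -332)
Add(D, Function('s')(224, Mul(0, -1))) = Add(-332, Rational(1, 8)) = Rational(-2655, 8)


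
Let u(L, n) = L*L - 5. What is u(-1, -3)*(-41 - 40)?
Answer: 324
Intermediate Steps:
u(L, n) = -5 + L**2 (u(L, n) = L**2 - 5 = -5 + L**2)
u(-1, -3)*(-41 - 40) = (-5 + (-1)**2)*(-41 - 40) = (-5 + 1)*(-81) = -4*(-81) = 324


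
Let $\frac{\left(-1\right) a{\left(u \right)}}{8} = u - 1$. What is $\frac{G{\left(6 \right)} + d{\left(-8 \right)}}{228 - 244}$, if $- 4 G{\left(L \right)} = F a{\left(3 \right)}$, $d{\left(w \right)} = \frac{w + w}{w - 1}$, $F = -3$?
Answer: $\frac{23}{36} \approx 0.63889$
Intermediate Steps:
$a{\left(u \right)} = 8 - 8 u$ ($a{\left(u \right)} = - 8 \left(u - 1\right) = - 8 \left(-1 + u\right) = 8 - 8 u$)
$d{\left(w \right)} = \frac{2 w}{-1 + w}$
$G{\left(L \right)} = -12$ ($G{\left(L \right)} = - \frac{\left(-3\right) \left(8 - 24\right)}{4} = - \frac{\left(-3\right) \left(-16\right)}{4} = \left(- \frac{1}{4}\right) 48 = -12$)
$\frac{G{\left(6 \right)} + d{\left(-8 \right)}}{228 - 244} = \frac{-12 + 2 \left(-8\right) \frac{1}{-1 - 8}}{228 - 244} = \frac{-12 + 2 \left(-8\right) \frac{1}{-9}}{-16} = \left(-12 + 2 \left(-8\right) \left(- \frac{1}{9}\right)\right) \left(- \frac{1}{16}\right) = \left(-12 + \frac{16}{9}\right) \left(- \frac{1}{16}\right) = \left(- \frac{92}{9}\right) \left(- \frac{1}{16}\right) = \frac{23}{36}$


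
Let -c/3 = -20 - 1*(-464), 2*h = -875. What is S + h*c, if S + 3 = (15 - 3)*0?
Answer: 582747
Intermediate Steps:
h = -875/2 (h = (½)*(-875) = -875/2 ≈ -437.50)
S = -3 (S = -3 + (15 - 3)*0 = -3 + 12*0 = -3 + 0 = -3)
c = -1332 (c = -3*(-20 - 1*(-464)) = -3*(-20 + 464) = -3*444 = -1332)
S + h*c = -3 - 875/2*(-1332) = -3 + 582750 = 582747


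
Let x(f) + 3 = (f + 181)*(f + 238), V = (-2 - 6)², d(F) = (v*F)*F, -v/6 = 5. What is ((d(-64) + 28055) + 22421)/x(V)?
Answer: -72404/73987 ≈ -0.97860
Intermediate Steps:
v = -30 (v = -6*5 = -30)
d(F) = -30*F² (d(F) = (-30*F)*F = -30*F²)
V = 64 (V = (-8)² = 64)
x(f) = -3 + (181 + f)*(238 + f) (x(f) = -3 + (f + 181)*(f + 238) = -3 + (181 + f)*(238 + f))
((d(-64) + 28055) + 22421)/x(V) = ((-30*(-64)² + 28055) + 22421)/(43075 + 64² + 419*64) = ((-30*4096 + 28055) + 22421)/(43075 + 4096 + 26816) = ((-122880 + 28055) + 22421)/73987 = (-94825 + 22421)*(1/73987) = -72404*1/73987 = -72404/73987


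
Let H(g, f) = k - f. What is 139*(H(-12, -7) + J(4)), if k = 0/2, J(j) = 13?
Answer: 2780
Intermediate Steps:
k = 0 (k = 0*(½) = 0)
H(g, f) = -f (H(g, f) = 0 - f = -f)
139*(H(-12, -7) + J(4)) = 139*(-1*(-7) + 13) = 139*(7 + 13) = 139*20 = 2780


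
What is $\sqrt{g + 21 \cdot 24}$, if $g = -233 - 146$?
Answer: $5 \sqrt{5} \approx 11.18$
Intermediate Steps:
$g = -379$
$\sqrt{g + 21 \cdot 24} = \sqrt{-379 + 21 \cdot 24} = \sqrt{-379 + 504} = \sqrt{125} = 5 \sqrt{5}$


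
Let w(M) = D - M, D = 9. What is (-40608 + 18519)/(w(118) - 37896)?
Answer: 22089/38005 ≈ 0.58121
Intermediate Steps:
w(M) = 9 - M
(-40608 + 18519)/(w(118) - 37896) = (-40608 + 18519)/((9 - 1*118) - 37896) = -22089/((9 - 118) - 37896) = -22089/(-109 - 37896) = -22089/(-38005) = -22089*(-1/38005) = 22089/38005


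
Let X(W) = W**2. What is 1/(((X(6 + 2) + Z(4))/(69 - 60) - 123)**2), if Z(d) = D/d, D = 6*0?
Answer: 81/1087849 ≈ 7.4459e-5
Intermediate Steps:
D = 0
Z(d) = 0 (Z(d) = 0/d = 0)
1/(((X(6 + 2) + Z(4))/(69 - 60) - 123)**2) = 1/((((6 + 2)**2 + 0)/(69 - 60) - 123)**2) = 1/(((8**2 + 0)/9 - 123)**2) = 1/(((64 + 0)*(1/9) - 123)**2) = 1/((64*(1/9) - 123)**2) = 1/((64/9 - 123)**2) = 1/((-1043/9)**2) = 1/(1087849/81) = 81/1087849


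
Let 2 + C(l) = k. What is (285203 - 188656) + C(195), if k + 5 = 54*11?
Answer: 97134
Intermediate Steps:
k = 589 (k = -5 + 54*11 = -5 + 594 = 589)
C(l) = 587 (C(l) = -2 + 589 = 587)
(285203 - 188656) + C(195) = (285203 - 188656) + 587 = 96547 + 587 = 97134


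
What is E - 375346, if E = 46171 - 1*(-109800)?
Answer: -219375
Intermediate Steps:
E = 155971 (E = 46171 + 109800 = 155971)
E - 375346 = 155971 - 375346 = -219375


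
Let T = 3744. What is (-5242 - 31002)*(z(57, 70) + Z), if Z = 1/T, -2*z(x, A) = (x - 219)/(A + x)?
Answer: -211463527/9144 ≈ -23126.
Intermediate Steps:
z(x, A) = -(-219 + x)/(2*(A + x)) (z(x, A) = -(x - 219)/(2*(A + x)) = -(-219 + x)/(2*(A + x)))
Z = 1/3744 ≈ 0.00026709
(-5242 - 31002)*(z(57, 70) + Z) = (-5242 - 31002)*((219 - 1*57)/(2*(70 + 57)) + 1/3744) = -36244*((½)*(219 - 57)/127 + 1/3744) = -36244*((½)*(1/127)*162 + 1/3744) = -36244*(81/127 + 1/3744) = -36244*303391/475488 = -211463527/9144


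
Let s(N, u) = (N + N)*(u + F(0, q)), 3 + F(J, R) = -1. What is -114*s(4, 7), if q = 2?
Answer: -2736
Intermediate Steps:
F(J, R) = -4 (F(J, R) = -3 - 1 = -4)
s(N, u) = 2*N*(-4 + u) (s(N, u) = (N + N)*(u - 4) = (2*N)*(-4 + u) = 2*N*(-4 + u))
-114*s(4, 7) = -228*4*(-4 + 7) = -228*4*3 = -114*24 = -2736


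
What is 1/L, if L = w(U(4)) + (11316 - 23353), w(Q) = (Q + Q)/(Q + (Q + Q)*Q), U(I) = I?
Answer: -9/108331 ≈ -8.3079e-5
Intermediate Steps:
w(Q) = 2*Q/(Q + 2*Q**2) (w(Q) = (2*Q)/(Q + (2*Q)*Q) = (2*Q)/(Q + 2*Q**2) = 2*Q/(Q + 2*Q**2))
L = -108331/9 (L = 2/(1 + 2*4) + (11316 - 23353) = 2/(1 + 8) - 12037 = 2/9 - 12037 = -108331/9 ≈ -12037.)
1/L = 1/(-108331/9) = -9/108331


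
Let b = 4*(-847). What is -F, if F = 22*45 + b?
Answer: 2398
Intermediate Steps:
b = -3388
F = -2398 (F = 22*45 - 3388 = 990 - 3388 = -2398)
-F = -1*(-2398) = 2398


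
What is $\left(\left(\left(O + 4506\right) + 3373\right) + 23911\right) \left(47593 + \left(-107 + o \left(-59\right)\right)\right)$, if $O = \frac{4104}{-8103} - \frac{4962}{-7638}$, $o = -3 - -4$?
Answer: $\frac{5184073206812391}{3438373} \approx 1.5077 \cdot 10^{9}$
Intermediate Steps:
$o = 1$ ($o = -3 + 4 = 1$)
$O = \frac{492263}{3438373}$ ($O = 4104 \left(- \frac{1}{8103}\right) - - \frac{827}{1273} = - \frac{1368}{2701} + \frac{827}{1273} = \frac{492263}{3438373} \approx 0.14317$)
$\left(\left(\left(O + 4506\right) + 3373\right) + 23911\right) \left(47593 + \left(-107 + o \left(-59\right)\right)\right) = \left(\left(\left(\frac{492263}{3438373} + 4506\right) + 3373\right) + 23911\right) \left(47593 + \left(-107 + 1 \left(-59\right)\right)\right) = \left(\left(\frac{15493801001}{3438373} + 3373\right) + 23911\right) \left(47593 - 166\right) = \left(\frac{27091433130}{3438373} + 23911\right) \left(47593 - 166\right) = \frac{109306369933}{3438373} \cdot 47427 = \frac{5184073206812391}{3438373}$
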